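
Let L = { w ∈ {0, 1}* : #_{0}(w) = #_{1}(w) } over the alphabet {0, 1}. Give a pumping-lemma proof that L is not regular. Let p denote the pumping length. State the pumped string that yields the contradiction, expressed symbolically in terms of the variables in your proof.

Assume L is regular. Let p be the pumping length given by the pumping lemma.
Choose w = 0^p 1^p ∈ L with |w| = 2p ≥ p.
The pumping lemma gives a decomposition w = xyz where |xy| ≤ p and |y| ≥ 1.
Since the first p symbols of w are all 0's and |xy| ≤ p, y lies entirely in the leading 0-block: y = 0^k for some k with 1 ≤ k ≤ p.
Pump with i = 2: xy^2z = 0^{p+k} 1^p has p+k occurrences of 0 but only p of 1. Since k ≥ 1 the counts differ, so xy^2z ∉ L.
This contradicts the pumping lemma, so L is not regular.

0^{p+k} 1^p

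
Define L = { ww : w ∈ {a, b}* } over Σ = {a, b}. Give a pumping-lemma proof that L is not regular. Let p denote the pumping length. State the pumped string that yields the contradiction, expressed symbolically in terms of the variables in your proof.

a^{p+k} b^p a^p b^p

Suppose for contradiction that L is regular, and let p be the pumping length.
Take w = a^p b^p a^p b^p = uu where u = a^pb^p; then w ∈ L and |w| = 4p ≥ p.
By the pumping lemma, w = xyz with |xy| ≤ p and |y| > 0.
The first p characters of w are a's, so xy (and hence y) consists only of a's. Write y = a^k, 1 ≤ k ≤ p.
Pump with i = 2: xy^2z = a^{p+k} b^p a^p b^p, of length 4p+k. Suppose this equals vv. The string starts with a and ends with b, so v does too; thus the boundary between the two copies of v is a b→a transition. There is exactly one such transition, at position 2p+k, so |v| = 2p+k and |vv| = 4p+2k ≠ 4p+k since k ≥ 1. So xy^2z ∉ L.
Contradiction. Therefore L is not regular.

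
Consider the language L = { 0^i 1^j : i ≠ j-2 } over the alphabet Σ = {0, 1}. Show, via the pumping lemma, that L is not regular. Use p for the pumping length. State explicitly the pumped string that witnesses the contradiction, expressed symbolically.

0^{p+p!} 1^{p+p!+2}

Suppose for contradiction that L is regular, and let p be the pumping length.
Choose w = 0^p 1^{p+p!+2}. Since p ≠ (p+p!+2)-2 = p+p!, w ∈ L; and |w| ≥ p.
Write w = xyz as guaranteed by the lemma, with |xy| ≤ p and |y| > 0.
Because |xy| ≤ p and w begins with p copies of 0, we have y = 0^k with 1 ≤ k ≤ p.
Since 1 ≤ k ≤ p, k divides p!; set t = 1 + p!/k. Then xy^t z has p + (p!/k)·k = p + p! copies of 0. Now the 0-count is p+p! and (1-count)-2 = (p+p!+2)-2 = p+p!, so i ≠ j-2 fails. So xy^t z = 0^{p+p!} 1^{p+p!+2} ∉ L.
Contradiction. Therefore L is not regular.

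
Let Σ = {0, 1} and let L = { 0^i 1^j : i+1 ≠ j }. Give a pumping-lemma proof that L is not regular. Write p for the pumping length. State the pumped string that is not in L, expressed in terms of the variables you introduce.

0^{p+p!} 1^{p+p!+1}

Assume L is regular; let p be its pumping constant.
Choose w = 0^p 1^{p+p!+1}. Since p ≠ (p+p!+1)-1 = p+p!, w ∈ L; and |w| ≥ p.
Write w = xyz as guaranteed by the lemma, with |xy| ≤ p and |y| > 0.
Because |xy| ≤ p and w begins with p copies of 0, we have y = 0^k with 1 ≤ k ≤ p.
Since 1 ≤ k ≤ p, k divides p!; set t = 1 + p!/k. Then xy^t z has p + (p!/k)·k = p + p! copies of 0. Now the 0-count is p+p! and (1-count)-1 = (p+p!+1)-1 = p+p!, so i+1 ≠ j fails. So xy^t z = 0^{p+p!} 1^{p+p!+1} ∉ L.
This contradicts the pumping lemma, so L is not regular.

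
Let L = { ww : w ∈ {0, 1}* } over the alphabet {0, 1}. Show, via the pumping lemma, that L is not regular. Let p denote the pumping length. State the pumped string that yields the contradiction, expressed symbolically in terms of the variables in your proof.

0^{p+k} 1^p 0^p 1^p

Assume L is regular. Let p be the pumping length given by the pumping lemma.
Take w = 0^p 1^p 0^p 1^p = uu where u = 0^p1^p; then w ∈ L and |w| = 4p ≥ p.
Write w = xyz as guaranteed by the lemma, with |xy| ≤ p and y is nonempty.
The first p characters of w are 0's, so xy (and hence y) consists only of 0's. Write y = 0^k, 1 ≤ k ≤ p.
Pump with i = 2: xy^2z = 0^{p+k} 1^p 0^p 1^p, of length 4p+k. Suppose this equals vv. The string starts with 0 and ends with 1, so v does too; thus the boundary between the two copies of v is a 1→0 transition. There is exactly one such transition, at position 2p+k, so |v| = 2p+k and |vv| = 4p+2k ≠ 4p+k since k ≥ 1. So xy^2z ∉ L.
Contradiction. Therefore L is not regular.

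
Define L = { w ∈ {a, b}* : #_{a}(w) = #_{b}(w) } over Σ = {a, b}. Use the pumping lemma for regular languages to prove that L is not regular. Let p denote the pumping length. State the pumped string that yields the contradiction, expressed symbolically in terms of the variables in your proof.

a^{p+k} b^p

Assume L is regular. Let p be the pumping length given by the pumping lemma.
Choose w = a^p b^p ∈ L with |w| = 2p ≥ p.
By the pumping lemma, w = xyz with |xy| ≤ p and |y| ≥ 1.
Since the first p symbols of w are all a's and |xy| ≤ p, y lies entirely in the leading a-block: y = a^k for some k with 1 ≤ k ≤ p.
Pump with i = 2: xy^2z = a^{p+k} b^p has p+k occurrences of a but only p of b. Since k ≥ 1 the counts differ, so xy^2z ∉ L.
This is a contradiction; hence L is not regular.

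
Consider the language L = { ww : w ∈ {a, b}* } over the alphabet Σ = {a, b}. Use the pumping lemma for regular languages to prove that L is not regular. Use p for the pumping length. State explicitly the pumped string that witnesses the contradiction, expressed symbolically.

a^{p+k} b^p a^p b^p

Toward a contradiction, assume L is regular with pumping length p.
Take w = a^p b^p a^p b^p = uu where u = a^pb^p; then w ∈ L and |w| = 4p ≥ p.
The pumping lemma gives a decomposition w = xyz where |xy| ≤ p and |y| ≥ 1.
Since the first p symbols of w are all a's and |xy| ≤ p, y lies entirely in the leading a-block: y = a^k for some k with 1 ≤ k ≤ p.
Pump with i = 2: xy^2z = a^{p+k} b^p a^p b^p, of length 4p+k. Suppose this equals vv. The string starts with a and ends with b, so v does too; thus the boundary between the two copies of v is a b→a transition. There is exactly one such transition, at position 2p+k, so |v| = 2p+k and |vv| = 4p+2k ≠ 4p+k since k ≥ 1. So xy^2z ∉ L.
This contradicts the pumping lemma, so L is not regular.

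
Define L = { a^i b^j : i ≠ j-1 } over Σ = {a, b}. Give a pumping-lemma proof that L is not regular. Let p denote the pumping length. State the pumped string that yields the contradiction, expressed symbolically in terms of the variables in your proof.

a^{p+p!} b^{p+p!+1}

Assume L is regular. Let p be the pumping length given by the pumping lemma.
Choose w = a^p b^{p+p!+1}. Since p ≠ (p+p!+1)-1 = p+p!, w ∈ L; and |w| ≥ p.
The pumping lemma gives a decomposition w = xyz where |xy| ≤ p and y is nonempty.
Because |xy| ≤ p and w begins with p copies of a, we have y = a^k with 1 ≤ k ≤ p.
Since 1 ≤ k ≤ p, k divides p!; set t = 1 + p!/k. Then xy^t z has p + (p!/k)·k = p + p! copies of a. Now the a-count is p+p! and (b-count)-1 = (p+p!+1)-1 = p+p!, so i ≠ j-1 fails. So xy^t z = a^{p+p!} b^{p+p!+1} ∉ L.
This contradicts the pumping lemma, so L is not regular.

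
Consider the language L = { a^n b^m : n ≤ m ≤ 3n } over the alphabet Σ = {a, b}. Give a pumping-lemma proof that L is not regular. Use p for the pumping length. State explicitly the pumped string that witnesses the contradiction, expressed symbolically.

Toward a contradiction, assume L is regular with pumping length p.
Take w = a^p b^p ∈ L (since p ≤ p ≤ 3p), with |w| = 2p ≥ p.
The pumping lemma gives a decomposition w = xyz where |xy| ≤ p and |y| ≥ 1.
Because |xy| ≤ p and w begins with p copies of a, we have y = a^k with 1 ≤ k ≤ p.
Pump with i = 2: xy^2z = a^{p+k} b^p. Now n = p+k > p = m, so the condition n ≤ m fails. Thus xy^2z ∉ L.
Contradiction. Therefore L is not regular.

a^{p+k} b^p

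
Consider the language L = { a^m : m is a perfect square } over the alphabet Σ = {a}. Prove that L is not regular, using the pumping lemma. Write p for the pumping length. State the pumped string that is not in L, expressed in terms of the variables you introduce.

Suppose for contradiction that L is regular, and let p be the pumping length.
Take w = a^{p²} ∈ L with |w| = p² ≥ p.
The pumping lemma gives a decomposition w = xyz where |xy| ≤ p and y is nonempty.
Then y = a^k for some k with 1 ≤ k ≤ p.
Pump with i = 2: xy^2z = a^{p²+k}. Since 1 ≤ k ≤ p, p² < p²+k ≤ p²+p < (p+1)², so p²+k lies strictly between consecutive squares and is not a perfect square. So xy^2z ∉ L.
This is a contradiction; hence L is not regular.

a^{p²+k}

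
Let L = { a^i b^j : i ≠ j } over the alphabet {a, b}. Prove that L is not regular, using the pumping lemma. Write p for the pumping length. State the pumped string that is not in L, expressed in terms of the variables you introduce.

a^{p+p!} b^{p+p!}

Assume L is regular. Let p be the pumping length given by the pumping lemma.
Choose w = a^p b^{p+p!}. Since p ≠ p+p!, w ∈ L; and |w| ≥ p.
Write w = xyz as guaranteed by the lemma, with |xy| ≤ p and y is nonempty.
The first p characters of w are a's, so xy (and hence y) consists only of a's. Write y = a^k, 1 ≤ k ≤ p.
Since 1 ≤ k ≤ p, k divides p!; set t = 1 + p!/k. Then xy^t z has p + (p!/k)·k = p + p! copies of a. Now the a-count equals the b-count, so i ≠ j fails. So xy^t z = a^{p+p!} b^{p+p!} ∉ L.
This is a contradiction; hence L is not regular.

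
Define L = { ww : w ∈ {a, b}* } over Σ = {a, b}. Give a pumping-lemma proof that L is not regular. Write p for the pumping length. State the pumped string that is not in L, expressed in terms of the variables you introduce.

Assume L is regular; let p be its pumping constant.
Take w = a^p b^p a^p b^p = uu where u = a^pb^p; then w ∈ L and |w| = 4p ≥ p.
The pumping lemma gives a decomposition w = xyz where |xy| ≤ p and |y| > 0.
Since the first p symbols of w are all a's and |xy| ≤ p, y lies entirely in the leading a-block: y = a^k for some k with 1 ≤ k ≤ p.
Pump with i = 2: xy^2z = a^{p+k} b^p a^p b^p, of length 4p+k. Suppose this equals vv. The string starts with a and ends with b, so v does too; thus the boundary between the two copies of v is a b→a transition. There is exactly one such transition, at position 2p+k, so |v| = 2p+k and |vv| = 4p+2k ≠ 4p+k since k ≥ 1. So xy^2z ∉ L.
This contradicts the pumping lemma, so L is not regular.

a^{p+k} b^p a^p b^p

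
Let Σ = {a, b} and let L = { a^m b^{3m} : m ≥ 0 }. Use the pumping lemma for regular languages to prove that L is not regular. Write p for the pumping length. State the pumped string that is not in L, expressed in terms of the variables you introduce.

a^{p+k} b^{3p}

Suppose for contradiction that L is regular, and let p be the pumping length.
Let w = a^p b^{3p} ∈ L; note |w| = 4p ≥ p.
The pumping lemma gives a decomposition w = xyz where |xy| ≤ p and |y| > 0.
Since the first p symbols of w are all a's and |xy| ≤ p, y lies entirely in the leading a-block: y = a^k for some k with 1 ≤ k ≤ p.
Pump with i = 2: xy^2z = a^{p+k} b^{3p}. For this to lie in L we would need 3p = 3(p+k), which forces k = 0. But k ≥ 1, so xy^2z ∉ L.
This contradicts the pumping lemma, so L is not regular.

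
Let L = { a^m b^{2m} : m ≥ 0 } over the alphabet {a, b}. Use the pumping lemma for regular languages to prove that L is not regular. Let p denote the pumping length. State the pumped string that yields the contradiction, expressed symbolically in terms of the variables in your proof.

Suppose for contradiction that L is regular, and let p be the pumping length.
Take w = a^p b^{2p}. Then w ∈ L and |w| = 3p ≥ p.
By the pumping lemma, w = xyz with |xy| ≤ p and y is nonempty.
Because |xy| ≤ p and w begins with p copies of a, we have y = a^k with 1 ≤ k ≤ p.
Pump with i = 2: xy^2z = a^{p+k} b^{2p}. For this to lie in L we would need 2p = 2(p+k), which forces k = 0. But k ≥ 1, so xy^2z ∉ L.
This is a contradiction; hence L is not regular.

a^{p+k} b^{2p}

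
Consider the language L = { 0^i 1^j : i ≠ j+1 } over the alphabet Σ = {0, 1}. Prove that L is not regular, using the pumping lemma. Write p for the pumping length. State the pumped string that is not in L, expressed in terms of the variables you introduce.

Assume L is regular. Let p be the pumping length given by the pumping lemma.
Choose w = 0^p 1^{p+p!-1}. Since p ≠ (p+p!-1)+1 = p+p!, w ∈ L; and |w| ≥ p.
The pumping lemma gives a decomposition w = xyz where |xy| ≤ p and y is nonempty.
Since the first p symbols of w are all 0's and |xy| ≤ p, y lies entirely in the leading 0-block: y = 0^k for some k with 1 ≤ k ≤ p.
Since 1 ≤ k ≤ p, k divides p!; set t = 1 + p!/k. Then xy^t z has p + (p!/k)·k = p + p! copies of 0. Now the 0-count is p+p! and (1-count)+1 = (p+p!-1)+1 = p+p!, so i ≠ j+1 fails. So xy^t z = 0^{p+p!} 1^{p+p!-1} ∉ L.
Contradiction. Therefore L is not regular.

0^{p+p!} 1^{p+p!-1}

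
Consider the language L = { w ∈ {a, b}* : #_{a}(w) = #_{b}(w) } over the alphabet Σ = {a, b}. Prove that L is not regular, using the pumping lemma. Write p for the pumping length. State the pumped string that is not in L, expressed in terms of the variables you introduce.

Assume L is regular; let p be its pumping constant.
Choose w = a^p b^p ∈ L with |w| = 2p ≥ p.
The pumping lemma gives a decomposition w = xyz where |xy| ≤ p and |y| > 0.
The first p characters of w are a's, so xy (and hence y) consists only of a's. Write y = a^k, 1 ≤ k ≤ p.
Pump with i = 2: xy^2z = a^{p+k} b^p has p+k occurrences of a but only p of b. Since k ≥ 1 the counts differ, so xy^2z ∉ L.
This is a contradiction; hence L is not regular.

a^{p+k} b^p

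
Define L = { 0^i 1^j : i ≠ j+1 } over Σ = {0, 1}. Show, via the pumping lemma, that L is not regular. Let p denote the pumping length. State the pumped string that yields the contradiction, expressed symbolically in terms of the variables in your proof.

Assume L is regular. Let p be the pumping length given by the pumping lemma.
Choose w = 0^p 1^{p+p!-1}. Since p ≠ (p+p!-1)+1 = p+p!, w ∈ L; and |w| ≥ p.
By the pumping lemma, w = xyz with |xy| ≤ p and y is nonempty.
The first p characters of w are 0's, so xy (and hence y) consists only of 0's. Write y = 0^k, 1 ≤ k ≤ p.
Since 1 ≤ k ≤ p, k divides p!; set t = 1 + p!/k. Then xy^t z has p + (p!/k)·k = p + p! copies of 0. Now the 0-count is p+p! and (1-count)+1 = (p+p!-1)+1 = p+p!, so i ≠ j+1 fails. So xy^t z = 0^{p+p!} 1^{p+p!-1} ∉ L.
This is a contradiction; hence L is not regular.

0^{p+p!} 1^{p+p!-1}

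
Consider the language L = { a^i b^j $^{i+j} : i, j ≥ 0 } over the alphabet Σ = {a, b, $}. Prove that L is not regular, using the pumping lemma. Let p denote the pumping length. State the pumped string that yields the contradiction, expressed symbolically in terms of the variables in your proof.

Toward a contradiction, assume L is regular with pumping length p.
Take w = a^p b^p $^{2p} ∈ L (with i=j=p, i+j=2p), |w| = 4p ≥ p.
By the pumping lemma, w = xyz with |xy| ≤ p and |y| > 0.
The first p characters of w are a's, so xy (and hence y) consists only of a's. Write y = a^k, 1 ≤ k ≤ p.
Consider xy^2z = a^{p+k} b^p $^{2p}. Now the a- and b-counts sum to 2p+k, but the $-count is 2p ≠ 2p+k. So xy^2z ∉ L.
This is a contradiction; hence L is not regular.

a^{p+k} b^p $^{2p}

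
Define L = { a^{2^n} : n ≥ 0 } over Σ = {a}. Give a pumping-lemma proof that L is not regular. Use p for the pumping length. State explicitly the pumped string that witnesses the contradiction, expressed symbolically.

Toward a contradiction, assume L is regular with pumping length p.
Take w = a^{2^p} ∈ L with |w| = 2^p ≥ p.
Write w = xyz as guaranteed by the lemma, with |xy| ≤ p and |y| ≥ 1.
Then y = a^k for some k with 1 ≤ k ≤ p.
Pump with i = 2: xy^2z = a^{2^p+k}. Since 1 ≤ k ≤ p < 2^p, we have 2^p < 2^p+k < 2^{p+1}, so 2^p+k is not a power of 2. So xy^2z ∉ L.
This is a contradiction; hence L is not regular.

a^{2^p+k}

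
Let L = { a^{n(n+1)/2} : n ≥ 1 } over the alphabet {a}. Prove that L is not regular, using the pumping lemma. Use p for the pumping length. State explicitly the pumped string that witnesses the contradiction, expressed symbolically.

a^{p(p+1)/2+k}

Assume L is regular; let p be its pumping constant.
Take w = a^{p(p+1)/2} ∈ L with |w| = p(p+1)/2 ≥ p.
By the pumping lemma, w = xyz with |xy| ≤ p and |y| ≥ 1.
Then y = a^k for some k with 1 ≤ k ≤ p.
Pump with i = 2: xy^2z = a^{p(p+1)/2+k}. Since 1 ≤ k ≤ p, p(p+1)/2 < p(p+1)/2+k ≤ p(p+1)/2+p < (p+1)(p+2)/2, so p(p+1)/2+k is strictly between consecutive triangular numbers. So xy^2z ∉ L.
Contradiction. Therefore L is not regular.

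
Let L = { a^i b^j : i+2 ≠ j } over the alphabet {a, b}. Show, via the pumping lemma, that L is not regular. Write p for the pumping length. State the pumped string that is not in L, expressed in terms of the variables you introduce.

Assume L is regular; let p be its pumping constant.
Choose w = a^p b^{p+p!+2}. Since p ≠ (p+p!+2)-2 = p+p!, w ∈ L; and |w| ≥ p.
The pumping lemma gives a decomposition w = xyz where |xy| ≤ p and y is nonempty.
Because |xy| ≤ p and w begins with p copies of a, we have y = a^k with 1 ≤ k ≤ p.
Since 1 ≤ k ≤ p, k divides p!; set t = 1 + p!/k. Then xy^t z has p + (p!/k)·k = p + p! copies of a. Now the a-count is p+p! and (b-count)-2 = (p+p!+2)-2 = p+p!, so i+2 ≠ j fails. So xy^t z = a^{p+p!} b^{p+p!+2} ∉ L.
This contradicts the pumping lemma, so L is not regular.

a^{p+p!} b^{p+p!+2}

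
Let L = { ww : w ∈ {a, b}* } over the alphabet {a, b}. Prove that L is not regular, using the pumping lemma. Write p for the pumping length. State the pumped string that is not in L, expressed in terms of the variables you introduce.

a^{p+k} b^p a^p b^p

Assume L is regular. Let p be the pumping length given by the pumping lemma.
Take w = a^p b^p a^p b^p = uu where u = a^pb^p; then w ∈ L and |w| = 4p ≥ p.
By the pumping lemma, w = xyz with |xy| ≤ p and |y| > 0.
Because |xy| ≤ p and w begins with p copies of a, we have y = a^k with 1 ≤ k ≤ p.
Pump with i = 2: xy^2z = a^{p+k} b^p a^p b^p, of length 4p+k. Suppose this equals vv. The string starts with a and ends with b, so v does too; thus the boundary between the two copies of v is a b→a transition. There is exactly one such transition, at position 2p+k, so |v| = 2p+k and |vv| = 4p+2k ≠ 4p+k since k ≥ 1. So xy^2z ∉ L.
This contradicts the pumping lemma, so L is not regular.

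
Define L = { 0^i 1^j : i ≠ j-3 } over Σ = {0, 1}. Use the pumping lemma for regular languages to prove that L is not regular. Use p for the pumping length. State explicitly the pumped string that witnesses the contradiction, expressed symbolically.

Toward a contradiction, assume L is regular with pumping length p.
Choose w = 0^p 1^{p+p!+3}. Since p ≠ (p+p!+3)-3 = p+p!, w ∈ L; and |w| ≥ p.
The pumping lemma gives a decomposition w = xyz where |xy| ≤ p and |y| > 0.
The first p characters of w are 0's, so xy (and hence y) consists only of 0's. Write y = 0^k, 1 ≤ k ≤ p.
Since 1 ≤ k ≤ p, k divides p!; set t = 1 + p!/k. Then xy^t z has p + (p!/k)·k = p + p! copies of 0. Now the 0-count is p+p! and (1-count)-3 = (p+p!+3)-3 = p+p!, so i ≠ j-3 fails. So xy^t z = 0^{p+p!} 1^{p+p!+3} ∉ L.
Contradiction. Therefore L is not regular.

0^{p+p!} 1^{p+p!+3}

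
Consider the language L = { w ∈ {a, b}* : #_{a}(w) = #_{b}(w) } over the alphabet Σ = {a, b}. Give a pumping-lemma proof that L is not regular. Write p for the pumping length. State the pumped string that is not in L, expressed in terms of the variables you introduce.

Toward a contradiction, assume L is regular with pumping length p.
Choose w = a^p b^p ∈ L with |w| = 2p ≥ p.
By the pumping lemma, w = xyz with |xy| ≤ p and |y| ≥ 1.
The first p characters of w are a's, so xy (and hence y) consists only of a's. Write y = a^k, 1 ≤ k ≤ p.
Pump with i = 2: xy^2z = a^{p+k} b^p has p+k occurrences of a but only p of b. Since k ≥ 1 the counts differ, so xy^2z ∉ L.
This contradicts the pumping lemma, so L is not regular.

a^{p+k} b^p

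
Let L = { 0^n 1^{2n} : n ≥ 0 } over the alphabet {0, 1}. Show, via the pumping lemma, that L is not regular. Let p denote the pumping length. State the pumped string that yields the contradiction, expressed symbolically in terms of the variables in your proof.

0^{p+k} 1^{2p}

Assume L is regular. Let p be the pumping length given by the pumping lemma.
Choose w = 0^p 1^{2p}, which is in L with |w| = 3p ≥ p.
The pumping lemma gives a decomposition w = xyz where |xy| ≤ p and y is nonempty.
Since the first p symbols of w are all 0's and |xy| ≤ p, y lies entirely in the leading 0-block: y = 0^k for some k with 1 ≤ k ≤ p.
Pump with i = 2: xy^2z = 0^{p+k} 1^{2p}. For this to lie in L we would need 2p = 2(p+k), which forces k = 0. But k ≥ 1, so xy^2z ∉ L.
Contradiction. Therefore L is not regular.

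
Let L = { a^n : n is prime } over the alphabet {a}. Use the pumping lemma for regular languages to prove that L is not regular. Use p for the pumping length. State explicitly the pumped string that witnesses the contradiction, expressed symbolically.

a^{q(1+k)}

Toward a contradiction, assume L is regular with pumping length p.
Let q be a prime with q ≥ p+2 (infinitely many primes exist), and take w = a^q ∈ L with |w| = q ≥ p.
By the pumping lemma, w = xyz with |xy| ≤ p and y is nonempty.
Then y = a^k for some k with 1 ≤ k ≤ p.
Since 1 ≤ k ≤ p, |xz| = q-k. Pump with i = q+1: |xy^{q+1}z| = (q-k)+(q+1)k = q+qk = q(1+k), which is composite (both factors ≥ 2). So xy^{q+1}z = a^{q(1+k)} ∉ L.
This is a contradiction; hence L is not regular.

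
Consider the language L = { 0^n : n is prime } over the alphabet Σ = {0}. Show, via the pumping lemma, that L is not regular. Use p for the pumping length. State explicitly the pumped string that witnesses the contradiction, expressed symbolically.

Toward a contradiction, assume L is regular with pumping length p.
Let q be a prime with q ≥ p+2 (infinitely many primes exist), and take w = 0^q ∈ L with |w| = q ≥ p.
By the pumping lemma, w = xyz with |xy| ≤ p and y is nonempty.
Then y = 0^k for some k with 1 ≤ k ≤ p.
Since 1 ≤ k ≤ p, |xz| = q-k. Pump with i = q+1: |xy^{q+1}z| = (q-k)+(q+1)k = q+qk = q(1+k), which is composite (both factors ≥ 2). So xy^{q+1}z = 0^{q(1+k)} ∉ L.
This contradicts the pumping lemma, so L is not regular.

0^{q(1+k)}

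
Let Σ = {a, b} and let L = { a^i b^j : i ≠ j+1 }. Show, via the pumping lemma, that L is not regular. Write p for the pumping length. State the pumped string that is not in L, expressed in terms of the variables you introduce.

a^{p+p!} b^{p+p!-1}

Toward a contradiction, assume L is regular with pumping length p.
Choose w = a^p b^{p+p!-1}. Since p ≠ (p+p!-1)+1 = p+p!, w ∈ L; and |w| ≥ p.
By the pumping lemma, w = xyz with |xy| ≤ p and |y| > 0.
The first p characters of w are a's, so xy (and hence y) consists only of a's. Write y = a^k, 1 ≤ k ≤ p.
Since 1 ≤ k ≤ p, k divides p!; set t = 1 + p!/k. Then xy^t z has p + (p!/k)·k = p + p! copies of a. Now the a-count is p+p! and (b-count)+1 = (p+p!-1)+1 = p+p!, so i ≠ j+1 fails. So xy^t z = a^{p+p!} b^{p+p!-1} ∉ L.
Contradiction. Therefore L is not regular.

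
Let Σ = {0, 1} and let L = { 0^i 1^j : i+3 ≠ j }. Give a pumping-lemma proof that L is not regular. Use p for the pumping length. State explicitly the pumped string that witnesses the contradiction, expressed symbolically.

0^{p+p!} 1^{p+p!+3}

Suppose for contradiction that L is regular, and let p be the pumping length.
Choose w = 0^p 1^{p+p!+3}. Since p ≠ (p+p!+3)-3 = p+p!, w ∈ L; and |w| ≥ p.
By the pumping lemma, w = xyz with |xy| ≤ p and |y| ≥ 1.
Since the first p symbols of w are all 0's and |xy| ≤ p, y lies entirely in the leading 0-block: y = 0^k for some k with 1 ≤ k ≤ p.
Since 1 ≤ k ≤ p, k divides p!; set t = 1 + p!/k. Then xy^t z has p + (p!/k)·k = p + p! copies of 0. Now the 0-count is p+p! and (1-count)-3 = (p+p!+3)-3 = p+p!, so i+3 ≠ j fails. So xy^t z = 0^{p+p!} 1^{p+p!+3} ∉ L.
Contradiction. Therefore L is not regular.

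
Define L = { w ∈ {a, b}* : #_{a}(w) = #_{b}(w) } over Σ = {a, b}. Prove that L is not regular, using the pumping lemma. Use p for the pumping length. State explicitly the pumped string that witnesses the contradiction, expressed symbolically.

Toward a contradiction, assume L is regular with pumping length p.
Choose w = a^p b^p ∈ L with |w| = 2p ≥ p.
Write w = xyz as guaranteed by the lemma, with |xy| ≤ p and |y| > 0.
Because |xy| ≤ p and w begins with p copies of a, we have y = a^k with 1 ≤ k ≤ p.
Pump with i = 2: xy^2z = a^{p+k} b^p has p+k occurrences of a but only p of b. Since k ≥ 1 the counts differ, so xy^2z ∉ L.
This is a contradiction; hence L is not regular.

a^{p+k} b^p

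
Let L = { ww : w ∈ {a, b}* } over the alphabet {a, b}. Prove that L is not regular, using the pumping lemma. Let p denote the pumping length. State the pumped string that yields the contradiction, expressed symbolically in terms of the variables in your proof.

a^{p+k} b^p a^p b^p

Suppose for contradiction that L is regular, and let p be the pumping length.
Take w = a^p b^p a^p b^p = uu where u = a^pb^p; then w ∈ L and |w| = 4p ≥ p.
The pumping lemma gives a decomposition w = xyz where |xy| ≤ p and |y| ≥ 1.
Because |xy| ≤ p and w begins with p copies of a, we have y = a^k with 1 ≤ k ≤ p.
Pump with i = 2: xy^2z = a^{p+k} b^p a^p b^p, of length 4p+k. Suppose this equals vv. The string starts with a and ends with b, so v does too; thus the boundary between the two copies of v is a b→a transition. There is exactly one such transition, at position 2p+k, so |v| = 2p+k and |vv| = 4p+2k ≠ 4p+k since k ≥ 1. So xy^2z ∉ L.
This contradicts the pumping lemma, so L is not regular.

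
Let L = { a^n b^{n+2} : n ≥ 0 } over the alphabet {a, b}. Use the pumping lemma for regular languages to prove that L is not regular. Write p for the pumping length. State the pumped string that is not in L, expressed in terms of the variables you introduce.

Toward a contradiction, assume L is regular with pumping length p.
Choose w = a^p b^{p+2}, which is in L with |w| = 2p+2 ≥ p.
The pumping lemma gives a decomposition w = xyz where |xy| ≤ p and y is nonempty.
Because |xy| ≤ p and w begins with p copies of a, we have y = a^k with 1 ≤ k ≤ p.
Pump with i = 2: xy^2z = a^{p+k} b^{p+2}. For this to lie in L we would need p+2 = (p+k)+2, which forces k = 0. But k ≥ 1, so xy^2z ∉ L.
This contradicts the pumping lemma, so L is not regular.

a^{p+k} b^{p+2}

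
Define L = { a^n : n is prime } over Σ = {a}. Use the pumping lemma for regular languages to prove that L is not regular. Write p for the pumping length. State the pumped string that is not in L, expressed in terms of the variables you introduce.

a^{q(1+k)}

Assume L is regular. Let p be the pumping length given by the pumping lemma.
Let q be a prime with q ≥ p+2 (infinitely many primes exist), and take w = a^q ∈ L with |w| = q ≥ p.
Write w = xyz as guaranteed by the lemma, with |xy| ≤ p and |y| ≥ 1.
Then y = a^k for some k with 1 ≤ k ≤ p.
Since 1 ≤ k ≤ p, |xz| = q-k. Pump with i = q+1: |xy^{q+1}z| = (q-k)+(q+1)k = q+qk = q(1+k), which is composite (both factors ≥ 2). So xy^{q+1}z = a^{q(1+k)} ∉ L.
Contradiction. Therefore L is not regular.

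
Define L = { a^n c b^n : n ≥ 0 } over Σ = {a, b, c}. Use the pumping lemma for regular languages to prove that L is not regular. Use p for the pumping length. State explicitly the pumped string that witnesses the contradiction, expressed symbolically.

Assume L is regular. Let p be the pumping length given by the pumping lemma.
Take w = a^p c b^p ∈ L with |w| = 2p+1 ≥ p.
By the pumping lemma, w = xyz with |xy| ≤ p and |y| ≥ 1.
Because |xy| ≤ p and w begins with p copies of a, we have y = a^k with 1 ≤ k ≤ p.
Pump with i = 2: xy^2z = a^{p+k} c b^p, which would require p+k = p. But k ≥ 1, so xy^2z ∉ L.
This contradicts the pumping lemma, so L is not regular.

a^{p+k} c b^p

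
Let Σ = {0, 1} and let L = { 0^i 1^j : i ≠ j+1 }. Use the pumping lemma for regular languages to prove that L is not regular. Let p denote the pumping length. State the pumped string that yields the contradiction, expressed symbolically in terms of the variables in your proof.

Assume L is regular; let p be its pumping constant.
Choose w = 0^p 1^{p+p!-1}. Since p ≠ (p+p!-1)+1 = p+p!, w ∈ L; and |w| ≥ p.
Write w = xyz as guaranteed by the lemma, with |xy| ≤ p and |y| > 0.
The first p characters of w are 0's, so xy (and hence y) consists only of 0's. Write y = 0^k, 1 ≤ k ≤ p.
Since 1 ≤ k ≤ p, k divides p!; set t = 1 + p!/k. Then xy^t z has p + (p!/k)·k = p + p! copies of 0. Now the 0-count is p+p! and (1-count)+1 = (p+p!-1)+1 = p+p!, so i ≠ j+1 fails. So xy^t z = 0^{p+p!} 1^{p+p!-1} ∉ L.
Contradiction. Therefore L is not regular.

0^{p+p!} 1^{p+p!-1}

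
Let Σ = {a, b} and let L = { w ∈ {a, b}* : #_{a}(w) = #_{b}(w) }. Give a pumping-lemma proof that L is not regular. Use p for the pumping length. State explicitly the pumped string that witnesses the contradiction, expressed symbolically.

Assume L is regular; let p be its pumping constant.
Choose w = a^p b^p ∈ L with |w| = 2p ≥ p.
The pumping lemma gives a decomposition w = xyz where |xy| ≤ p and |y| > 0.
The first p characters of w are a's, so xy (and hence y) consists only of a's. Write y = a^k, 1 ≤ k ≤ p.
Pump with i = 2: xy^2z = a^{p+k} b^p has p+k occurrences of a but only p of b. Since k ≥ 1 the counts differ, so xy^2z ∉ L.
Contradiction. Therefore L is not regular.

a^{p+k} b^p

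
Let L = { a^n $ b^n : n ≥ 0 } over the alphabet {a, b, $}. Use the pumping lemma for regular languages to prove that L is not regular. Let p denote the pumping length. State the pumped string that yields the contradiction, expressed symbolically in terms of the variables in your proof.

Suppose for contradiction that L is regular, and let p be the pumping length.
Take w = a^p $ b^p ∈ L with |w| = 2p+1 ≥ p.
By the pumping lemma, w = xyz with |xy| ≤ p and |y| > 0.
Since the first p symbols of w are all a's and |xy| ≤ p, y lies entirely in the leading a-block: y = a^k for some k with 1 ≤ k ≤ p.
Pump with i = 2: xy^2z = a^{p+k} $ b^p, which would require p+k = p. But k ≥ 1, so xy^2z ∉ L.
Contradiction. Therefore L is not regular.

a^{p+k} $ b^p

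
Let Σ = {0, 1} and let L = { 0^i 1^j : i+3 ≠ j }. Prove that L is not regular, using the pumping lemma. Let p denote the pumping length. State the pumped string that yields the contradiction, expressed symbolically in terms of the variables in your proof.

0^{p+p!} 1^{p+p!+3}

Toward a contradiction, assume L is regular with pumping length p.
Choose w = 0^p 1^{p+p!+3}. Since p ≠ (p+p!+3)-3 = p+p!, w ∈ L; and |w| ≥ p.
The pumping lemma gives a decomposition w = xyz where |xy| ≤ p and y is nonempty.
The first p characters of w are 0's, so xy (and hence y) consists only of 0's. Write y = 0^k, 1 ≤ k ≤ p.
Since 1 ≤ k ≤ p, k divides p!; set t = 1 + p!/k. Then xy^t z has p + (p!/k)·k = p + p! copies of 0. Now the 0-count is p+p! and (1-count)-3 = (p+p!+3)-3 = p+p!, so i+3 ≠ j fails. So xy^t z = 0^{p+p!} 1^{p+p!+3} ∉ L.
Contradiction. Therefore L is not regular.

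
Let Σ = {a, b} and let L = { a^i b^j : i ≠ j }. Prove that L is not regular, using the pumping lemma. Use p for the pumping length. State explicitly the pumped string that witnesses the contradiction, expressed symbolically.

a^{p+p!} b^{p+p!}

Suppose for contradiction that L is regular, and let p be the pumping length.
Choose w = a^p b^{p+p!}. Since p ≠ p+p!, w ∈ L; and |w| ≥ p.
By the pumping lemma, w = xyz with |xy| ≤ p and |y| ≥ 1.
Because |xy| ≤ p and w begins with p copies of a, we have y = a^k with 1 ≤ k ≤ p.
Since 1 ≤ k ≤ p, k divides p!; set t = 1 + p!/k. Then xy^t z has p + (p!/k)·k = p + p! copies of a. Now the a-count equals the b-count, so i ≠ j fails. So xy^t z = a^{p+p!} b^{p+p!} ∉ L.
This is a contradiction; hence L is not regular.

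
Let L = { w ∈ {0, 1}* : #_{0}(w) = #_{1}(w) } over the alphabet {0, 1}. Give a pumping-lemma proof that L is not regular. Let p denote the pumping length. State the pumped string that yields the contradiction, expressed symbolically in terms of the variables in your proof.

0^{p+k} 1^p

Suppose for contradiction that L is regular, and let p be the pumping length.
Choose w = 0^p 1^p ∈ L with |w| = 2p ≥ p.
The pumping lemma gives a decomposition w = xyz where |xy| ≤ p and y is nonempty.
Since the first p symbols of w are all 0's and |xy| ≤ p, y lies entirely in the leading 0-block: y = 0^k for some k with 1 ≤ k ≤ p.
Pump with i = 2: xy^2z = 0^{p+k} 1^p has p+k occurrences of 0 but only p of 1. Since k ≥ 1 the counts differ, so xy^2z ∉ L.
Contradiction. Therefore L is not regular.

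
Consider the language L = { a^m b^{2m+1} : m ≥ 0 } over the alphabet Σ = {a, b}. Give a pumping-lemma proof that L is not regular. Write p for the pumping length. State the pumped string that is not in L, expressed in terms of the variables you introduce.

a^{p+k} b^{2p+1}

Assume L is regular; let p be its pumping constant.
Choose w = a^p b^{2p+1}, which is in L with |w| = 3p+1 ≥ p.
Write w = xyz as guaranteed by the lemma, with |xy| ≤ p and |y| ≥ 1.
Because |xy| ≤ p and w begins with p copies of a, we have y = a^k with 1 ≤ k ≤ p.
Pump with i = 2: xy^2z = a^{p+k} b^{2p+1}. For this to lie in L we would need 2p+1 = 2(p+k)+1, which forces k = 0. But k ≥ 1, so xy^2z ∉ L.
This contradicts the pumping lemma, so L is not regular.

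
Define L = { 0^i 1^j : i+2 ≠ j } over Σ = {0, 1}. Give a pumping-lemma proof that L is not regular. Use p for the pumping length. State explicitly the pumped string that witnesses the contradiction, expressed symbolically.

Assume L is regular. Let p be the pumping length given by the pumping lemma.
Choose w = 0^p 1^{p+p!+2}. Since p ≠ (p+p!+2)-2 = p+p!, w ∈ L; and |w| ≥ p.
By the pumping lemma, w = xyz with |xy| ≤ p and |y| ≥ 1.
The first p characters of w are 0's, so xy (and hence y) consists only of 0's. Write y = 0^k, 1 ≤ k ≤ p.
Since 1 ≤ k ≤ p, k divides p!; set t = 1 + p!/k. Then xy^t z has p + (p!/k)·k = p + p! copies of 0. Now the 0-count is p+p! and (1-count)-2 = (p+p!+2)-2 = p+p!, so i+2 ≠ j fails. So xy^t z = 0^{p+p!} 1^{p+p!+2} ∉ L.
This contradicts the pumping lemma, so L is not regular.

0^{p+p!} 1^{p+p!+2}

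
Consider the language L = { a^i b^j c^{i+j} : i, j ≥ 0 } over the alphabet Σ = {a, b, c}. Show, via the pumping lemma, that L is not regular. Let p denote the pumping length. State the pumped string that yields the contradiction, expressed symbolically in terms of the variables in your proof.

Assume L is regular; let p be its pumping constant.
Take w = a^p b^p c^{2p} ∈ L (with i=j=p, i+j=2p), |w| = 4p ≥ p.
Write w = xyz as guaranteed by the lemma, with |xy| ≤ p and |y| > 0.
Because |xy| ≤ p and w begins with p copies of a, we have y = a^k with 1 ≤ k ≤ p.
Consider xy^2z = a^{p+k} b^p c^{2p}. Now the a- and b-counts sum to 2p+k, but the c-count is 2p ≠ 2p+k. So xy^2z ∉ L.
This is a contradiction; hence L is not regular.

a^{p+k} b^p c^{2p}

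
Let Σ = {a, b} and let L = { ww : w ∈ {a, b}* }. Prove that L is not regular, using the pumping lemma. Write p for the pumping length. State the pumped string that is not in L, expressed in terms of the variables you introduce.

Assume L is regular. Let p be the pumping length given by the pumping lemma.
Take w = a^p b^p a^p b^p = uu where u = a^pb^p; then w ∈ L and |w| = 4p ≥ p.
Write w = xyz as guaranteed by the lemma, with |xy| ≤ p and y is nonempty.
Since the first p symbols of w are all a's and |xy| ≤ p, y lies entirely in the leading a-block: y = a^k for some k with 1 ≤ k ≤ p.
Pump with i = 2: xy^2z = a^{p+k} b^p a^p b^p, of length 4p+k. Suppose this equals vv. The string starts with a and ends with b, so v does too; thus the boundary between the two copies of v is a b→a transition. There is exactly one such transition, at position 2p+k, so |v| = 2p+k and |vv| = 4p+2k ≠ 4p+k since k ≥ 1. So xy^2z ∉ L.
This is a contradiction; hence L is not regular.

a^{p+k} b^p a^p b^p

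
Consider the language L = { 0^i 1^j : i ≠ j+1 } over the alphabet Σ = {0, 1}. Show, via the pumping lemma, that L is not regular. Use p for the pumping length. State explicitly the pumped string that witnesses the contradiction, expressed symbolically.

Assume L is regular; let p be its pumping constant.
Choose w = 0^p 1^{p+p!-1}. Since p ≠ (p+p!-1)+1 = p+p!, w ∈ L; and |w| ≥ p.
Write w = xyz as guaranteed by the lemma, with |xy| ≤ p and |y| ≥ 1.
Because |xy| ≤ p and w begins with p copies of 0, we have y = 0^k with 1 ≤ k ≤ p.
Since 1 ≤ k ≤ p, k divides p!; set t = 1 + p!/k. Then xy^t z has p + (p!/k)·k = p + p! copies of 0. Now the 0-count is p+p! and (1-count)+1 = (p+p!-1)+1 = p+p!, so i ≠ j+1 fails. So xy^t z = 0^{p+p!} 1^{p+p!-1} ∉ L.
This contradicts the pumping lemma, so L is not regular.

0^{p+p!} 1^{p+p!-1}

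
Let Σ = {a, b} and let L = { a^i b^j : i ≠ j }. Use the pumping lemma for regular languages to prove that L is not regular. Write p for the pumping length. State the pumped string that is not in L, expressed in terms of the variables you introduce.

Toward a contradiction, assume L is regular with pumping length p.
Choose w = a^p b^{p+p!}. Since p ≠ p+p!, w ∈ L; and |w| ≥ p.
The pumping lemma gives a decomposition w = xyz where |xy| ≤ p and y is nonempty.
Since the first p symbols of w are all a's and |xy| ≤ p, y lies entirely in the leading a-block: y = a^k for some k with 1 ≤ k ≤ p.
Since 1 ≤ k ≤ p, k divides p!; set t = 1 + p!/k. Then xy^t z has p + (p!/k)·k = p + p! copies of a. Now the a-count equals the b-count, so i ≠ j fails. So xy^t z = a^{p+p!} b^{p+p!} ∉ L.
This contradicts the pumping lemma, so L is not regular.

a^{p+p!} b^{p+p!}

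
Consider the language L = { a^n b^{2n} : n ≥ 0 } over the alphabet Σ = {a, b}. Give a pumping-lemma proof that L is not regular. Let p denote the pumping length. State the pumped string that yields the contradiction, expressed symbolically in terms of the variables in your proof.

a^{p+k} b^{2p}

Assume L is regular; let p be its pumping constant.
Choose w = a^p b^{2p}, which is in L with |w| = 3p ≥ p.
By the pumping lemma, w = xyz with |xy| ≤ p and y is nonempty.
Since the first p symbols of w are all a's and |xy| ≤ p, y lies entirely in the leading a-block: y = a^k for some k with 1 ≤ k ≤ p.
Pump with i = 2: xy^2z = a^{p+k} b^{2p}. For this to lie in L we would need 2p = 2(p+k), which forces k = 0. But k ≥ 1, so xy^2z ∉ L.
This contradicts the pumping lemma, so L is not regular.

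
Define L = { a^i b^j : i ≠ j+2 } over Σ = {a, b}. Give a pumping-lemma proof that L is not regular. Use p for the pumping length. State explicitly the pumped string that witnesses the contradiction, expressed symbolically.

Toward a contradiction, assume L is regular with pumping length p.
Choose w = a^p b^{p+p!-2}. Since p ≠ (p+p!-2)+2 = p+p!, w ∈ L; and |w| ≥ p.
Write w = xyz as guaranteed by the lemma, with |xy| ≤ p and y is nonempty.
Because |xy| ≤ p and w begins with p copies of a, we have y = a^k with 1 ≤ k ≤ p.
Since 1 ≤ k ≤ p, k divides p!; set t = 1 + p!/k. Then xy^t z has p + (p!/k)·k = p + p! copies of a. Now the a-count is p+p! and (b-count)+2 = (p+p!-2)+2 = p+p!, so i ≠ j+2 fails. So xy^t z = a^{p+p!} b^{p+p!-2} ∉ L.
This contradicts the pumping lemma, so L is not regular.

a^{p+p!} b^{p+p!-2}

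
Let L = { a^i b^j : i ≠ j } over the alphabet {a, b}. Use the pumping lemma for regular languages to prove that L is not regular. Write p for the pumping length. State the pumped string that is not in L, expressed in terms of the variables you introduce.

a^{p+p!} b^{p+p!}

Toward a contradiction, assume L is regular with pumping length p.
Choose w = a^p b^{p+p!}. Since p ≠ p+p!, w ∈ L; and |w| ≥ p.
Write w = xyz as guaranteed by the lemma, with |xy| ≤ p and |y| ≥ 1.
Since the first p symbols of w are all a's and |xy| ≤ p, y lies entirely in the leading a-block: y = a^k for some k with 1 ≤ k ≤ p.
Since 1 ≤ k ≤ p, k divides p!; set t = 1 + p!/k. Then xy^t z has p + (p!/k)·k = p + p! copies of a. Now the a-count equals the b-count, so i ≠ j fails. So xy^t z = a^{p+p!} b^{p+p!} ∉ L.
This contradicts the pumping lemma, so L is not regular.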